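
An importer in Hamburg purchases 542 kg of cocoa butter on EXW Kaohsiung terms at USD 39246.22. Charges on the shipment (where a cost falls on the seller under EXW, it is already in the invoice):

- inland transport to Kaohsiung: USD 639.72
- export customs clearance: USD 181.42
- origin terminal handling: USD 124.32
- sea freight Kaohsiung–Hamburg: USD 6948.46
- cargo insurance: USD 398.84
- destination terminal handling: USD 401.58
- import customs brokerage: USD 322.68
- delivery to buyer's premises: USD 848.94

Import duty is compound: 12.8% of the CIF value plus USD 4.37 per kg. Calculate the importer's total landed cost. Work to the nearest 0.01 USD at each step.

EXW: the seller makes goods available at their premises; the buyer bears all onward costs.
CIF value = EXW price + inland to port + export clearance + origin terminal + freight + insurance = 39246.22 + 639.72 + 181.42 + 124.32 + 6948.46 + 398.84 = 47538.98
Ad valorem component: 47538.98 × 12.8% = 6084.99
Specific component: 542 × 4.37 = 2368.54
Import duty = 6084.99 + 2368.54 = 8453.53
Buyer bears: inland to port 639.72 + export clearance 181.42 + origin terminal 124.32 + freight 6948.46 + insurance 398.84 + destination terminal 401.58 + brokerage 322.68 + delivery 848.94 + duty 8453.53 = 18319.49
Landed cost = invoice 39246.22 + 18319.49 = 57565.71

Total landed cost: USD 57565.71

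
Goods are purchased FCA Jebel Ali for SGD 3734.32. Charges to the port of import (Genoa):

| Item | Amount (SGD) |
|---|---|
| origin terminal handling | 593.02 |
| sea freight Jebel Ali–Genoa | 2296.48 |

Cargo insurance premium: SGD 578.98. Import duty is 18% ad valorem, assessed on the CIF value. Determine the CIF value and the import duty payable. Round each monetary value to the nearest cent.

CIF = FCA price + pre-shipment costs + freight + insurance
CIF = 3734.32 + 593.02 + 2296.48 + 578.98 = 7202.80
Import duty = 7202.80 × 18% = 1296.50

CIF value: SGD 7202.80; import duty: SGD 1296.50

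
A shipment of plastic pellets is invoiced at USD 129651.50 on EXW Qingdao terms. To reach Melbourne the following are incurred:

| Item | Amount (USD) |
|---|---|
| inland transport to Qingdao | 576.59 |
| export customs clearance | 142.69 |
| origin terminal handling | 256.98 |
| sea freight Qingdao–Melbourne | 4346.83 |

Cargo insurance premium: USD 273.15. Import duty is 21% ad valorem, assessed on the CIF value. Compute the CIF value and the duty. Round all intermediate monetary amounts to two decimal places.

CIF = EXW price + pre-shipment costs + freight + insurance
CIF = 129651.50 + 576.59 + 142.69 + 256.98 + 4346.83 + 273.15 = 135247.74
Import duty = 135247.74 × 21% = 28402.03

CIF value: USD 135247.74; import duty: USD 28402.03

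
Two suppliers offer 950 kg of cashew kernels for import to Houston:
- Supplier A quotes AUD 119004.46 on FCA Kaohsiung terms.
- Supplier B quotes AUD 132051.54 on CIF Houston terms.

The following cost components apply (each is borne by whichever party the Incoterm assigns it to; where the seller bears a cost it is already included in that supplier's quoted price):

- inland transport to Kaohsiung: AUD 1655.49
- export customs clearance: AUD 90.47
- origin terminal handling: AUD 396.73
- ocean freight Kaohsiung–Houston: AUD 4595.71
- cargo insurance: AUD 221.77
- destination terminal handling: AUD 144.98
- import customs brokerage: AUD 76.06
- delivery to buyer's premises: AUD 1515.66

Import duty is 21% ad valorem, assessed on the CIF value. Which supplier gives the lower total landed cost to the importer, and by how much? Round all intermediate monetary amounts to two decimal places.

Supplier A is cheaper by AUD 9477.77

Supplier A (FCA):
CIF value = FCA price + origin terminal + freight + insurance = 119004.46 + 396.73 + 4595.71 + 221.77 = 124218.67
Import duty = 124218.67 × 21% = 26085.92
Buyer bears (A): 396.73 + 4595.71 + 221.77 + 144.98 + 76.06 + 1515.66 = 6950.91
Landed cost (A) = invoice 119004.46 + 6950.91 + duty 26085.92 = 152041.29
Supplier B (CIF):
The CIF price already equals the CIF value: 132051.54
Import duty = 132051.54 × 21% = 27730.82
Buyer bears (B): 144.98 + 76.06 + 1515.66 = 1736.70
Landed cost (B) = invoice 132051.54 + 1736.70 + duty 27730.82 = 161519.06
Difference = |152041.29 − 161519.06| = 9477.77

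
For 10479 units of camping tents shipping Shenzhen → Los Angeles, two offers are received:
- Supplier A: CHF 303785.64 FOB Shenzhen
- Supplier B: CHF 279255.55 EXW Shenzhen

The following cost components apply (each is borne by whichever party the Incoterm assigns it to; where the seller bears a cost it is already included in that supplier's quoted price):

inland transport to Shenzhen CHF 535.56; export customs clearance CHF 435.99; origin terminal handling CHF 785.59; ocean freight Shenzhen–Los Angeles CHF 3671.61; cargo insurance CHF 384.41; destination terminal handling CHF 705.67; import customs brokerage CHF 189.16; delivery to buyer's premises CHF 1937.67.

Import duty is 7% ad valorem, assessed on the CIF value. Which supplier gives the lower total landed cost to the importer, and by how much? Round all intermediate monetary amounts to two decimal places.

Supplier A (FOB):
CIF value = FOB price + freight + insurance = 303785.64 + 3671.61 + 384.41 = 307841.66
Import duty = 307841.66 × 7% = 21548.92
Buyer bears (A): 3671.61 + 384.41 + 705.67 + 189.16 + 1937.67 = 6888.52
Landed cost (A) = invoice 303785.64 + 6888.52 + duty 21548.92 = 332223.08
Supplier B (EXW):
CIF value = EXW price + inland to port + export clearance + origin terminal + freight + insurance = 279255.55 + 535.56 + 435.99 + 785.59 + 3671.61 + 384.41 = 285068.71
Import duty = 285068.71 × 7% = 19954.81
Buyer bears (B): 535.56 + 435.99 + 785.59 + 3671.61 + 384.41 + 705.67 + 189.16 + 1937.67 = 8645.66
Landed cost (B) = invoice 279255.55 + 8645.66 + duty 19954.81 = 307856.02
Difference = |332223.08 − 307856.02| = 24367.06

Supplier B is cheaper by CHF 24367.06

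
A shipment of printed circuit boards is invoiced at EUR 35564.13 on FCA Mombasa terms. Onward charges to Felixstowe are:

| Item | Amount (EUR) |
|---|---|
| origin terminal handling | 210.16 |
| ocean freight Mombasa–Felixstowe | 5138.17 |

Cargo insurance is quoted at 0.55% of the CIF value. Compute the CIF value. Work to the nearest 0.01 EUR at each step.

Let C be the CIF value. C = FCA price + pre-shipment costs + freight + 0.55% × C
C − 0.55% × C = 35564.13 + 210.16 + 5138.17
0.9945 × C = 40912.46
C = 40912.46 / 0.9945 = 41138.72
Insurance premium = 0.55% × 41138.72 = 226.26

CIF value: EUR 41138.72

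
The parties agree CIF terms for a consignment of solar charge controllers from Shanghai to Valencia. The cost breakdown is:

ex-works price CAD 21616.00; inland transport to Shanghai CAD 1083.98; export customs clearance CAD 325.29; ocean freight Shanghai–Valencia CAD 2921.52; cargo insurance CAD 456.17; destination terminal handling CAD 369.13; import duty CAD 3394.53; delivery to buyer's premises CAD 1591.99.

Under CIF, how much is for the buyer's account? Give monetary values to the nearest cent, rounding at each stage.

CIF: the seller pays costs through ocean freight and marine insurance to the destination port.
Seller's account: goods 21616.00 + inland to port 1083.98 + export clearance 325.29 + freight 2921.52 + insurance 456.17 = 26402.96
Buyer's account: destination terminal 369.13 + duty 3394.53 + delivery 1591.99 = 5355.65

Buyer's account: CAD 5355.65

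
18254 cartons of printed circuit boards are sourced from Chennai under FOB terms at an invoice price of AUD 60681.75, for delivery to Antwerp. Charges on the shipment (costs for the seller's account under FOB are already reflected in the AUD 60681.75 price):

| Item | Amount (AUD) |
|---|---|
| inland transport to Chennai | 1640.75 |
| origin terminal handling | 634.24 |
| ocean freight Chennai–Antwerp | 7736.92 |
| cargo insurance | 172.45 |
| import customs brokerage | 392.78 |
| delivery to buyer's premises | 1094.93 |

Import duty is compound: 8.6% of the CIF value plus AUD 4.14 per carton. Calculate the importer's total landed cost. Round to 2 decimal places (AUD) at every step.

Total landed cost: AUD 151549.23

FOB: the seller bears costs until goods are on board at the origin port; the buyer bears freight, insurance and all costs thereafter.
Already in the invoice (seller's account under FOB): inland to port, origin terminal — exclude.
CIF value = FOB price + freight + insurance = 60681.75 + 7736.92 + 172.45 = 68591.12
Ad valorem component: 68591.12 × 8.6% = 5898.84
Specific component: 18254 × 4.14 = 75571.56
Import duty = 5898.84 + 75571.56 = 81470.40
Buyer bears: freight 7736.92 + insurance 172.45 + brokerage 392.78 + delivery 1094.93 + duty 81470.40 = 90867.48
Landed cost = invoice 60681.75 + 90867.48 = 151549.23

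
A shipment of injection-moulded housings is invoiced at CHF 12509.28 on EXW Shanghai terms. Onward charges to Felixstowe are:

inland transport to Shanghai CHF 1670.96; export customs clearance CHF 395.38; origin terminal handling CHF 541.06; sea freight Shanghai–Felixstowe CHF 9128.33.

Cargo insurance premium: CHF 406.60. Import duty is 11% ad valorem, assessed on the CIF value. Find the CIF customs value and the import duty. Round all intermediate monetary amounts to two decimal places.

CIF = EXW price + pre-shipment costs + freight + insurance
CIF = 12509.28 + 1670.96 + 395.38 + 541.06 + 9128.33 + 406.60 = 24651.61
Import duty = 24651.61 × 11% = 2711.68

CIF value: CHF 24651.61; import duty: CHF 2711.68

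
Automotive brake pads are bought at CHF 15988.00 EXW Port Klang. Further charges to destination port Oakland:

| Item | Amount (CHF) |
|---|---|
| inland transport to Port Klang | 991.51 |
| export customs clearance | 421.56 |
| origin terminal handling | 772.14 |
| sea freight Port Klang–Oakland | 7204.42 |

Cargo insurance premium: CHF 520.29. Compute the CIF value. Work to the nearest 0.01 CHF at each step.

CIF value: CHF 25897.92

CIF = EXW price + pre-shipment costs + freight + insurance
CIF = 15988.00 + 991.51 + 421.56 + 772.14 + 7204.42 + 520.29 = 25897.92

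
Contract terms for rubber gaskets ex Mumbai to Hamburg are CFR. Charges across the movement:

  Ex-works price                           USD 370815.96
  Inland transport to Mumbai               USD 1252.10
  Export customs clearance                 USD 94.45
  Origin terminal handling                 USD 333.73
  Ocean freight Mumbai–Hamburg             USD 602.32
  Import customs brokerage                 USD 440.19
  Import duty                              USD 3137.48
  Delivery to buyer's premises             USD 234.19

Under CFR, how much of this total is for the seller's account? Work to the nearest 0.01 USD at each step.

Seller's account: USD 373098.56

CFR: the seller pays costs through ocean freight to the destination port, but not insurance.
Seller's account: goods 370815.96 + inland to port 1252.10 + export clearance 94.45 + origin terminal 333.73 + freight 602.32 = 373098.56
Buyer's account: brokerage 440.19 + duty 3137.48 + delivery 234.19 = 3811.86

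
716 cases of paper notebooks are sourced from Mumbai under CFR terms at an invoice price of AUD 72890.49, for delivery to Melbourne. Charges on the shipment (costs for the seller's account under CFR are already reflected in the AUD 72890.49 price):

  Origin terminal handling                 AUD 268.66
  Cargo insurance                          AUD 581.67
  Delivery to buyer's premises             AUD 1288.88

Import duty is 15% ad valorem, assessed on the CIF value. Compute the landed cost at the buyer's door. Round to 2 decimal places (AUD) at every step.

CFR: the seller pays costs through ocean freight to the destination port, but not insurance.
Already in the invoice (seller's account under CFR): origin terminal — exclude.
CIF value = CFR price + insurance = 72890.49 + 581.67 = 73472.16
Import duty = 73472.16 × 15% = 11020.82
Buyer bears: insurance 581.67 + delivery 1288.88 + duty 11020.82 = 12891.37
Landed cost = invoice 72890.49 + 12891.37 = 85781.86

Total landed cost: AUD 85781.86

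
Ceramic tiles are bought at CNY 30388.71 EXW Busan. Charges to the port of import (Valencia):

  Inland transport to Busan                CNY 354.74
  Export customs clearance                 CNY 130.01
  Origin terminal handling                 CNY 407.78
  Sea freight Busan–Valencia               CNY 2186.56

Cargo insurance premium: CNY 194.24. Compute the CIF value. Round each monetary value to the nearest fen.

CIF = EXW price + pre-shipment costs + freight + insurance
CIF = 30388.71 + 354.74 + 130.01 + 407.78 + 2186.56 + 194.24 = 33662.04

CIF value: CNY 33662.04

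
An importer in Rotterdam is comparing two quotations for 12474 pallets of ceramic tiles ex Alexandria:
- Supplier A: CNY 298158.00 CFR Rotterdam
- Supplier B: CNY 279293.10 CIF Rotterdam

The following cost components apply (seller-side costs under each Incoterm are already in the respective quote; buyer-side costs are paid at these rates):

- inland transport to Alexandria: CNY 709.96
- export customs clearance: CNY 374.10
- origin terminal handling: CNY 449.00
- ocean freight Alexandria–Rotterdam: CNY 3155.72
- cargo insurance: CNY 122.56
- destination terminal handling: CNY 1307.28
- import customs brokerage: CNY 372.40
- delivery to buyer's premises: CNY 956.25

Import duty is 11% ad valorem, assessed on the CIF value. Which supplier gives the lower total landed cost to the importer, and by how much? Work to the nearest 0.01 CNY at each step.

Supplier B is cheaper by CNY 21076.08

Supplier A (CFR):
CIF value = CFR price + insurance = 298158.00 + 122.56 = 298280.56
Import duty = 298280.56 × 11% = 32810.86
Buyer bears (A): 122.56 + 1307.28 + 372.40 + 956.25 = 2758.49
Landed cost (A) = invoice 298158.00 + 2758.49 + duty 32810.86 = 333727.35
Supplier B (CIF):
The CIF price already equals the CIF value: 279293.10
Import duty = 279293.10 × 11% = 30722.24
Buyer bears (B): 1307.28 + 372.40 + 956.25 = 2635.93
Landed cost (B) = invoice 279293.10 + 2635.93 + duty 30722.24 = 312651.27
Difference = |333727.35 − 312651.27| = 21076.08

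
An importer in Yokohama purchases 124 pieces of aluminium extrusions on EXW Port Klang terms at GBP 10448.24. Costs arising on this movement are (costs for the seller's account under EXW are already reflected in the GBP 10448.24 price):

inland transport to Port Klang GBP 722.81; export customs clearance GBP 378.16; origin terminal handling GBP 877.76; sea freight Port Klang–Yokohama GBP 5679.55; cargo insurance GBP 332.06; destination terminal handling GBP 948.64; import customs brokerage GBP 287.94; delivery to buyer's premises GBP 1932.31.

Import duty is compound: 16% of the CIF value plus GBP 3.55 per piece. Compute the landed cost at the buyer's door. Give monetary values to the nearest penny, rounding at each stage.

EXW: the seller makes goods available at their premises; the buyer bears all onward costs.
CIF value = EXW price + inland to port + export clearance + origin terminal + freight + insurance = 10448.24 + 722.81 + 378.16 + 877.76 + 5679.55 + 332.06 = 18438.58
Ad valorem component: 18438.58 × 16% = 2950.17
Specific component: 124 × 3.55 = 440.20
Import duty = 2950.17 + 440.20 = 3390.37
Buyer bears: inland to port 722.81 + export clearance 378.16 + origin terminal 877.76 + freight 5679.55 + insurance 332.06 + destination terminal 948.64 + brokerage 287.94 + delivery 1932.31 + duty 3390.37 = 14549.60
Landed cost = invoice 10448.24 + 14549.60 = 24997.84

Total landed cost: GBP 24997.84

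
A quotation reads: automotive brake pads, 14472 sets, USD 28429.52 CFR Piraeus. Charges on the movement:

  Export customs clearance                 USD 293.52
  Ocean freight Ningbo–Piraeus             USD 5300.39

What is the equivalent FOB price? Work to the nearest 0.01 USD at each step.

FOB price: USD 23129.13

Not relevant to the conversion: export clearance — on the seller under both CFR and FOB; already in the CFR price and stays in the FOB price.
From CFR to FOB, the seller no longer bears: freight.
FOB price = 28429.52 − 5300.39 = 23129.13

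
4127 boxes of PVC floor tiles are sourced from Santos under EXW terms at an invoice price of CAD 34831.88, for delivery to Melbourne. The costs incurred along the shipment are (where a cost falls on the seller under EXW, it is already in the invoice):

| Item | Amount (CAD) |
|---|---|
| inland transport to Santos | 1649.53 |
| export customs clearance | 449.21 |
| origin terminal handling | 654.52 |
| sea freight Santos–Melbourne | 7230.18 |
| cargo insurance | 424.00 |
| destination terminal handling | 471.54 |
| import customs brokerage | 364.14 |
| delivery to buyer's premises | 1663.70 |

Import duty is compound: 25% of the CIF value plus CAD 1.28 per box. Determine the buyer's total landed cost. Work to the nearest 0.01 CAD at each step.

Total landed cost: CAD 64331.09

EXW: the seller makes goods available at their premises; the buyer bears all onward costs.
CIF value = EXW price + inland to port + export clearance + origin terminal + freight + insurance = 34831.88 + 1649.53 + 449.21 + 654.52 + 7230.18 + 424.00 = 45239.32
Ad valorem component: 45239.32 × 25% = 11309.83
Specific component: 4127 × 1.28 = 5282.56
Import duty = 11309.83 + 5282.56 = 16592.39
Buyer bears: inland to port 1649.53 + export clearance 449.21 + origin terminal 654.52 + freight 7230.18 + insurance 424.00 + destination terminal 471.54 + brokerage 364.14 + delivery 1663.70 + duty 16592.39 = 29499.21
Landed cost = invoice 34831.88 + 29499.21 = 64331.09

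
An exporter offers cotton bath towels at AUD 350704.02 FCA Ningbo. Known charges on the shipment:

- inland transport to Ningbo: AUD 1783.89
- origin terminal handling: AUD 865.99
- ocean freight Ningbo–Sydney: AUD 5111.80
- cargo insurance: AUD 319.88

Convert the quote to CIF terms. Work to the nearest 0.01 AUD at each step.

CIF price: AUD 357001.69

Not relevant to the conversion: inland to port — on the seller under both FCA and CIF; already in the FCA price and stays in the CIF price.
From FCA to CIF, the seller additionally bears: origin terminal, freight, insurance.
CIF price = 350704.02 + 865.99 + 5111.80 + 319.88 = 357001.69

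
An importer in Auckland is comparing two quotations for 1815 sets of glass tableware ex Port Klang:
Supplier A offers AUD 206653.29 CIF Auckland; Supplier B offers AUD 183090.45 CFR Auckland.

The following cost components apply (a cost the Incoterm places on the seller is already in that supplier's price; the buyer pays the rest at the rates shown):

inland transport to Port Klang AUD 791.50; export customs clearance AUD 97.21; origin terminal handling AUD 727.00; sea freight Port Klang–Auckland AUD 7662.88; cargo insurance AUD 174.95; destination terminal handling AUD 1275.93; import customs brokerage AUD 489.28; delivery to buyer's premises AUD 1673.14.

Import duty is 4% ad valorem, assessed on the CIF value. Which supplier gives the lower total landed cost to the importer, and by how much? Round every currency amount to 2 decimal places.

Supplier A (CIF):
The CIF price already equals the CIF value: 206653.29
Import duty = 206653.29 × 4% = 8266.13
Buyer bears (A): 1275.93 + 489.28 + 1673.14 = 3438.35
Landed cost (A) = invoice 206653.29 + 3438.35 + duty 8266.13 = 218357.77
Supplier B (CFR):
CIF value = CFR price + insurance = 183090.45 + 174.95 = 183265.40
Import duty = 183265.40 × 4% = 7330.62
Buyer bears (B): 174.95 + 1275.93 + 489.28 + 1673.14 = 3613.30
Landed cost (B) = invoice 183090.45 + 3613.30 + duty 7330.62 = 194034.37
Difference = |218357.77 − 194034.37| = 24323.40

Supplier B is cheaper by AUD 24323.40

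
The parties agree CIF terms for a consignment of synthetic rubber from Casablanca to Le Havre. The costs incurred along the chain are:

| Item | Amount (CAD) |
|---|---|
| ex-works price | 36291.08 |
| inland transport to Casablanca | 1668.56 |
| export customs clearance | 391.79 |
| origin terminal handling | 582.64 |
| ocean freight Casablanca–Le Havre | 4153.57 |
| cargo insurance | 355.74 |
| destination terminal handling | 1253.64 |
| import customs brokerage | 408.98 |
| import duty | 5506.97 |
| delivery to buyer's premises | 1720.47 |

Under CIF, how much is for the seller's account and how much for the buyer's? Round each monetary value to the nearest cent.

Seller: CAD 43443.38; buyer: CAD 8890.06

CIF: the seller pays costs through ocean freight and marine insurance to the destination port.
Seller's account: goods 36291.08 + inland to port 1668.56 + export clearance 391.79 + origin terminal 582.64 + freight 4153.57 + insurance 355.74 = 43443.38
Buyer's account: destination terminal 1253.64 + brokerage 408.98 + duty 5506.97 + delivery 1720.47 = 8890.06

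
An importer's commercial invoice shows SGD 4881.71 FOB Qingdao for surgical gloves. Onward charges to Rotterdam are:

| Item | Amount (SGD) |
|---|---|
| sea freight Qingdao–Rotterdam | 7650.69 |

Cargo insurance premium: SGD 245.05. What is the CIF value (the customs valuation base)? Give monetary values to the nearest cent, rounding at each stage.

CIF value: SGD 12777.45

CIF = FOB price + freight + insurance
CIF = 4881.71 + 7650.69 + 245.05 = 12777.45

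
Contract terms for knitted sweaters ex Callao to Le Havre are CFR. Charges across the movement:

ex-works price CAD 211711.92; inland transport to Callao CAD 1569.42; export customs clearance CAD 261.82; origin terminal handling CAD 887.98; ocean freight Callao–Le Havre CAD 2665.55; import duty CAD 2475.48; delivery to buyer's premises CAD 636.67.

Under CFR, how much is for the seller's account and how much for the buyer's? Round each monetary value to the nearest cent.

Seller: CAD 217096.69; buyer: CAD 3112.15

CFR: the seller pays costs through ocean freight to the destination port, but not insurance.
Seller's account: goods 211711.92 + inland to port 1569.42 + export clearance 261.82 + origin terminal 887.98 + freight 2665.55 = 217096.69
Buyer's account: duty 2475.48 + delivery 636.67 = 3112.15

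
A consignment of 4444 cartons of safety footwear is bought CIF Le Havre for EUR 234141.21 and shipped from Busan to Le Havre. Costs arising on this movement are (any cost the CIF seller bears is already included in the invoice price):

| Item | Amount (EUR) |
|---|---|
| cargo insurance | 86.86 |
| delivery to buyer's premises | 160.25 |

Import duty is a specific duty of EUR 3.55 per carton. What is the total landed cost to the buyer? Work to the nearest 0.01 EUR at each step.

CIF: the seller pays costs through ocean freight and marine insurance to the destination port.
Already in the invoice (seller's account under CIF): insurance — exclude.
The CIF price already equals the CIF value: 234141.21
Import duty = 4444 × 3.55 = 15776.20
Buyer bears: delivery 160.25 + duty 15776.20 = 15936.45
Landed cost = invoice 234141.21 + 15936.45 = 250077.66

Total landed cost: EUR 250077.66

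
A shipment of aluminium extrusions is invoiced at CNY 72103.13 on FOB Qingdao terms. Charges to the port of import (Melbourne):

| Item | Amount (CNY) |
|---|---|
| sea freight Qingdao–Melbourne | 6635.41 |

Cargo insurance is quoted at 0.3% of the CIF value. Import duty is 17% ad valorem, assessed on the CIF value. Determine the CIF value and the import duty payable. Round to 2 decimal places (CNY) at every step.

CIF value: CNY 78975.47; import duty: CNY 13425.83

Let C be the CIF value. C = FOB price + freight + 0.3% × C
C − 0.3% × C = 72103.13 + 6635.41
0.997 × C = 78738.54
C = 78738.54 / 0.997 = 78975.47
Insurance premium = 0.3% × 78975.47 = 236.93
Import duty = 78975.47 × 17% = 13425.83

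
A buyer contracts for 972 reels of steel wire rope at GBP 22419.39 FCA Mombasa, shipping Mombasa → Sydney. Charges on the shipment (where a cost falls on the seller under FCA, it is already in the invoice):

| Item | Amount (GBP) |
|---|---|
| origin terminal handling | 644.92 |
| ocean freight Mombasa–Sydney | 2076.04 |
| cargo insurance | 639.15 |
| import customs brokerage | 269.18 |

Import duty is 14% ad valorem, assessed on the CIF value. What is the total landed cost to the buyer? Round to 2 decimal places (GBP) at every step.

FCA: the seller delivers export-cleared goods to the carrier; the buyer bears costs from that point.
CIF value = FCA price + origin terminal + freight + insurance = 22419.39 + 644.92 + 2076.04 + 639.15 = 25779.50
Import duty = 25779.50 × 14% = 3609.13
Buyer bears: origin terminal 644.92 + freight 2076.04 + insurance 639.15 + brokerage 269.18 + duty 3609.13 = 7238.42
Landed cost = invoice 22419.39 + 7238.42 = 29657.81

Total landed cost: GBP 29657.81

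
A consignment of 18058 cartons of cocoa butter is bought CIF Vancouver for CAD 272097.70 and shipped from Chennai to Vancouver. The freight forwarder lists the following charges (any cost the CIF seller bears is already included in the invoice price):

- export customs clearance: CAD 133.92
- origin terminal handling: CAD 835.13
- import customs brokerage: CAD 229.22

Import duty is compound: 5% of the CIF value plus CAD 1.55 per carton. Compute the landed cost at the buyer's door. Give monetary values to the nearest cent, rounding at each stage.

Total landed cost: CAD 313921.71

CIF: the seller pays costs through ocean freight and marine insurance to the destination port.
Already in the invoice (seller's account under CIF): export clearance, origin terminal — exclude.
The CIF price already equals the CIF value: 272097.70
Ad valorem component: 272097.70 × 5% = 13604.89
Specific component: 18058 × 1.55 = 27989.90
Import duty = 13604.89 + 27989.90 = 41594.79
Buyer bears: brokerage 229.22 + duty 41594.79 = 41824.01
Landed cost = invoice 272097.70 + 41824.01 = 313921.71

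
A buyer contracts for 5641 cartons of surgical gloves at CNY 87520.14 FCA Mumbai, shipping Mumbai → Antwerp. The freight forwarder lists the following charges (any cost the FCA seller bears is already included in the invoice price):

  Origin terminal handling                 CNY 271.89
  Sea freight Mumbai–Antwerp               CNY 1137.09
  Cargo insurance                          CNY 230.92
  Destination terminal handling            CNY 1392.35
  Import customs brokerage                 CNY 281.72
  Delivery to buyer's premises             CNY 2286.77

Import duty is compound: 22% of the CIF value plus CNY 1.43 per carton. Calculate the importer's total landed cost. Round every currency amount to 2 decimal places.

Total landed cost: CNY 120802.72

FCA: the seller delivers export-cleared goods to the carrier; the buyer bears costs from that point.
CIF value = FCA price + origin terminal + freight + insurance = 87520.14 + 271.89 + 1137.09 + 230.92 = 89160.04
Ad valorem component: 89160.04 × 22% = 19615.21
Specific component: 5641 × 1.43 = 8066.63
Import duty = 19615.21 + 8066.63 = 27681.84
Buyer bears: origin terminal 271.89 + freight 1137.09 + insurance 230.92 + destination terminal 1392.35 + brokerage 281.72 + delivery 2286.77 + duty 27681.84 = 33282.58
Landed cost = invoice 87520.14 + 33282.58 = 120802.72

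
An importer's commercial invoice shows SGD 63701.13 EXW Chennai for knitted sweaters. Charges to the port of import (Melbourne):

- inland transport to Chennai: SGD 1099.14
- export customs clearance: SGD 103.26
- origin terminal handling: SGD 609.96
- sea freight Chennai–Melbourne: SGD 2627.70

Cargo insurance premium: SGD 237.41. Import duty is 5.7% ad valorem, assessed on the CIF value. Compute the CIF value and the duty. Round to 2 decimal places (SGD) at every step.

CIF value: SGD 68378.60; import duty: SGD 3897.58

CIF = EXW price + pre-shipment costs + freight + insurance
CIF = 63701.13 + 1099.14 + 103.26 + 609.96 + 2627.70 + 237.41 = 68378.60
Import duty = 68378.60 × 5.7% = 3897.58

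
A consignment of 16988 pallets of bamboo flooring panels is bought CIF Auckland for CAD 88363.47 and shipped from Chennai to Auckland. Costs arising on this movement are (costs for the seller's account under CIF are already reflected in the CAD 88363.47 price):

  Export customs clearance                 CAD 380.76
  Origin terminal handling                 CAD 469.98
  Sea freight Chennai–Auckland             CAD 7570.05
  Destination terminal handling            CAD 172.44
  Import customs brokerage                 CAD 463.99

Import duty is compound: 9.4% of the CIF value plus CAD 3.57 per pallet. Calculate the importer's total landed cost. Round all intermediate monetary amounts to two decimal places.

CIF: the seller pays costs through ocean freight and marine insurance to the destination port.
Already in the invoice (seller's account under CIF): export clearance, origin terminal, freight — exclude.
The CIF price already equals the CIF value: 88363.47
Ad valorem component: 88363.47 × 9.4% = 8306.17
Specific component: 16988 × 3.57 = 60647.16
Import duty = 8306.17 + 60647.16 = 68953.33
Buyer bears: destination terminal 172.44 + brokerage 463.99 + duty 68953.33 = 69589.76
Landed cost = invoice 88363.47 + 69589.76 = 157953.23

Total landed cost: CAD 157953.23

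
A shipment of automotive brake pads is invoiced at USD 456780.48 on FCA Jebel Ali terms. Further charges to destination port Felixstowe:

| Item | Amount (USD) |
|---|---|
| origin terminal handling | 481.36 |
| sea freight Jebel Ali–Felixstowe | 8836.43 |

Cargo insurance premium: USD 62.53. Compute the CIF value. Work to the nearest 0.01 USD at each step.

CIF value: USD 466160.80

CIF = FCA price + pre-shipment costs + freight + insurance
CIF = 456780.48 + 481.36 + 8836.43 + 62.53 = 466160.80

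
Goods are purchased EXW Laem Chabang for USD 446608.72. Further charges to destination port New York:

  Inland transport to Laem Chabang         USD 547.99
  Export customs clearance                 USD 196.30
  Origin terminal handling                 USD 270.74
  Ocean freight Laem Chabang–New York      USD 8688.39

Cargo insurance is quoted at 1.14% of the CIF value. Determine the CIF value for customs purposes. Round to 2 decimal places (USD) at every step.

Let C be the CIF value. C = EXW price + pre-shipment costs + freight + 1.14% × C
C − 1.14% × C = 446608.72 + 547.99 + 196.30 + 270.74 + 8688.39
0.9886 × C = 456312.14
C = 456312.14 / 0.9886 = 461574.08
Insurance premium = 1.14% × 461574.08 = 5261.94

CIF value: USD 461574.08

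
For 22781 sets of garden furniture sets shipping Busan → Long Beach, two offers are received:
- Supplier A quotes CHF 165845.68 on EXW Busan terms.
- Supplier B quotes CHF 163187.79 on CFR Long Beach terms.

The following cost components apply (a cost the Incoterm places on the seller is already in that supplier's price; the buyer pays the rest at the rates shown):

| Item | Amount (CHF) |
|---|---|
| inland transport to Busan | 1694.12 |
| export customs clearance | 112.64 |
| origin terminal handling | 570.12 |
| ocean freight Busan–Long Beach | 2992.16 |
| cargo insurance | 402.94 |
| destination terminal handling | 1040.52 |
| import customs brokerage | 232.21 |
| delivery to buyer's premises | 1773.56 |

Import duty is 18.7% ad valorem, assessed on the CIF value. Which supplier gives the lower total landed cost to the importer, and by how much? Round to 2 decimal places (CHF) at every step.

Supplier A (EXW):
CIF value = EXW price + inland to port + export clearance + origin terminal + freight + insurance = 165845.68 + 1694.12 + 112.64 + 570.12 + 2992.16 + 402.94 = 171617.66
Import duty = 171617.66 × 18.7% = 32092.50
Buyer bears (A): 1694.12 + 112.64 + 570.12 + 2992.16 + 402.94 + 1040.52 + 232.21 + 1773.56 = 8818.27
Landed cost (A) = invoice 165845.68 + 8818.27 + duty 32092.50 = 206756.45
Supplier B (CFR):
CIF value = CFR price + insurance = 163187.79 + 402.94 = 163590.73
Import duty = 163590.73 × 18.7% = 30591.47
Buyer bears (B): 402.94 + 1040.52 + 232.21 + 1773.56 = 3449.23
Landed cost (B) = invoice 163187.79 + 3449.23 + duty 30591.47 = 197228.49
Difference = |206756.45 − 197228.49| = 9527.96

Supplier B is cheaper by CHF 9527.96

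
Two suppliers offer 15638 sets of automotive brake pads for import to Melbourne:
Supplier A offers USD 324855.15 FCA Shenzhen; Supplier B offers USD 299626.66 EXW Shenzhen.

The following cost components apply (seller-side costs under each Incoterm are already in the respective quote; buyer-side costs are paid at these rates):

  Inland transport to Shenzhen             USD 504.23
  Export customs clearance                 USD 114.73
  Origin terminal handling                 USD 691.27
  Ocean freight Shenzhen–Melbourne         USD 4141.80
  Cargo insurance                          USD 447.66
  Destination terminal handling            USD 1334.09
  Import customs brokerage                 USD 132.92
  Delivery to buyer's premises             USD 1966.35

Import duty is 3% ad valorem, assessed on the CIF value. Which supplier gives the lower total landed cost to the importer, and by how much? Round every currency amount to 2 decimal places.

Supplier B is cheaper by USD 25347.82

Supplier A (FCA):
CIF value = FCA price + origin terminal + freight + insurance = 324855.15 + 691.27 + 4141.80 + 447.66 = 330135.88
Import duty = 330135.88 × 3% = 9904.08
Buyer bears (A): 691.27 + 4141.80 + 447.66 + 1334.09 + 132.92 + 1966.35 = 8714.09
Landed cost (A) = invoice 324855.15 + 8714.09 + duty 9904.08 = 343473.32
Supplier B (EXW):
CIF value = EXW price + inland to port + export clearance + origin terminal + freight + insurance = 299626.66 + 504.23 + 114.73 + 691.27 + 4141.80 + 447.66 = 305526.35
Import duty = 305526.35 × 3% = 9165.79
Buyer bears (B): 504.23 + 114.73 + 691.27 + 4141.80 + 447.66 + 1334.09 + 132.92 + 1966.35 = 9333.05
Landed cost (B) = invoice 299626.66 + 9333.05 + duty 9165.79 = 318125.50
Difference = |343473.32 − 318125.50| = 25347.82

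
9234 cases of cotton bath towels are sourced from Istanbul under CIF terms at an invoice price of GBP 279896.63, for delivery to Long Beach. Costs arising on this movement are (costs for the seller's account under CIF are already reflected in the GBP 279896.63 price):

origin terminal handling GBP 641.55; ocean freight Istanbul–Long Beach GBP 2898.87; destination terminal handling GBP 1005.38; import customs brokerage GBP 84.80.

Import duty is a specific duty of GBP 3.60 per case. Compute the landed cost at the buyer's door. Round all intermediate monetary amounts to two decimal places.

CIF: the seller pays costs through ocean freight and marine insurance to the destination port.
Already in the invoice (seller's account under CIF): origin terminal, freight — exclude.
The CIF price already equals the CIF value: 279896.63
Import duty = 9234 × 3.60 = 33242.40
Buyer bears: destination terminal 1005.38 + brokerage 84.80 + duty 33242.40 = 34332.58
Landed cost = invoice 279896.63 + 34332.58 = 314229.21

Total landed cost: GBP 314229.21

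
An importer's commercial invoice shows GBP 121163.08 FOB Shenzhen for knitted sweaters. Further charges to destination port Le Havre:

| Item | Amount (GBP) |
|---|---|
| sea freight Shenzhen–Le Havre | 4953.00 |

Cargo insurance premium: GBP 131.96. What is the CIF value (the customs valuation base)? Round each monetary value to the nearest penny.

CIF = FOB price + freight + insurance
CIF = 121163.08 + 4953.00 + 131.96 = 126248.04

CIF value: GBP 126248.04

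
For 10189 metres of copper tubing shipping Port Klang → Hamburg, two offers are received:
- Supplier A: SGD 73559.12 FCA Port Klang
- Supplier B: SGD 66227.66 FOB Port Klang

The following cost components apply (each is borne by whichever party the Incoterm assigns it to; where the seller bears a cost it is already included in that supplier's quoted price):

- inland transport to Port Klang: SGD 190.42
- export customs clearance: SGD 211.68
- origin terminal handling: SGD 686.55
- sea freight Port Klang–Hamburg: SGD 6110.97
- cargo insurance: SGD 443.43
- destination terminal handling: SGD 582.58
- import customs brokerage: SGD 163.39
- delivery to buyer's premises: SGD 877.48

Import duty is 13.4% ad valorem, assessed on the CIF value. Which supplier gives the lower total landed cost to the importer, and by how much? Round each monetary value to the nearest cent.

Supplier A (FCA):
CIF value = FCA price + origin terminal + freight + insurance = 73559.12 + 686.55 + 6110.97 + 443.43 = 80800.07
Import duty = 80800.07 × 13.4% = 10827.21
Buyer bears (A): 686.55 + 6110.97 + 443.43 + 582.58 + 163.39 + 877.48 = 8864.40
Landed cost (A) = invoice 73559.12 + 8864.40 + duty 10827.21 = 93250.73
Supplier B (FOB):
CIF value = FOB price + freight + insurance = 66227.66 + 6110.97 + 443.43 = 72782.06
Import duty = 72782.06 × 13.4% = 9752.80
Buyer bears (B): 6110.97 + 443.43 + 582.58 + 163.39 + 877.48 = 8177.85
Landed cost (B) = invoice 66227.66 + 8177.85 + duty 9752.80 = 84158.31
Difference = |93250.73 − 84158.31| = 9092.42

Supplier B is cheaper by SGD 9092.42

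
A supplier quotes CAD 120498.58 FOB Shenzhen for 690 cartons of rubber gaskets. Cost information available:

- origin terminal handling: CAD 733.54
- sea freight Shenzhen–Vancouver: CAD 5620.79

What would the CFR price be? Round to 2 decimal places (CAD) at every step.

CFR price: CAD 126119.37

Not relevant to the conversion: origin terminal — on the seller under both FOB and CFR; already in the FOB price and stays in the CFR price.
From FOB to CFR, the seller additionally bears: freight.
CFR price = 120498.58 + 5620.79 = 126119.37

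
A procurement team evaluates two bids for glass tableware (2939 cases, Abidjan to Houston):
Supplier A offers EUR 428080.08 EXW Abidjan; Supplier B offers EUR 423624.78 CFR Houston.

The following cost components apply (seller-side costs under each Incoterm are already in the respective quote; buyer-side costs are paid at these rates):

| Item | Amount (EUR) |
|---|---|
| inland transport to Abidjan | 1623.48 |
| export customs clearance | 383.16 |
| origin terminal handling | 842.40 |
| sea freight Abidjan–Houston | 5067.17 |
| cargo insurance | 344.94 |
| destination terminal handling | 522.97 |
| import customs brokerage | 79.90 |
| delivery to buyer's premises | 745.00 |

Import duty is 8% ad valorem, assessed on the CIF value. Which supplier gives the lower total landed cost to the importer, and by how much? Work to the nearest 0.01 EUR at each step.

Supplier A (EXW):
CIF value = EXW price + inland to port + export clearance + origin terminal + freight + insurance = 428080.08 + 1623.48 + 383.16 + 842.40 + 5067.17 + 344.94 = 436341.23
Import duty = 436341.23 × 8% = 34907.30
Buyer bears (A): 1623.48 + 383.16 + 842.40 + 5067.17 + 344.94 + 522.97 + 79.90 + 745.00 = 9609.02
Landed cost (A) = invoice 428080.08 + 9609.02 + duty 34907.30 = 472596.40
Supplier B (CFR):
CIF value = CFR price + insurance = 423624.78 + 344.94 = 423969.72
Import duty = 423969.72 × 8% = 33917.58
Buyer bears (B): 344.94 + 522.97 + 79.90 + 745.00 = 1692.81
Landed cost (B) = invoice 423624.78 + 1692.81 + duty 33917.58 = 459235.17
Difference = |472596.40 − 459235.17| = 13361.23

Supplier B is cheaper by EUR 13361.23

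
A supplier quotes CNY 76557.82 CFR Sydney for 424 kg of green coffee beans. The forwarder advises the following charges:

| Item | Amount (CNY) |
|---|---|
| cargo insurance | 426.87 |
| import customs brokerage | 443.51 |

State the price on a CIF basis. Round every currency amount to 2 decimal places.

Not relevant to the conversion: brokerage — on the buyer under both terms; not part of either seller's price.
From CFR to CIF, the seller additionally bears: insurance.
CIF price = 76557.82 + 426.87 = 76984.69

CIF price: CNY 76984.69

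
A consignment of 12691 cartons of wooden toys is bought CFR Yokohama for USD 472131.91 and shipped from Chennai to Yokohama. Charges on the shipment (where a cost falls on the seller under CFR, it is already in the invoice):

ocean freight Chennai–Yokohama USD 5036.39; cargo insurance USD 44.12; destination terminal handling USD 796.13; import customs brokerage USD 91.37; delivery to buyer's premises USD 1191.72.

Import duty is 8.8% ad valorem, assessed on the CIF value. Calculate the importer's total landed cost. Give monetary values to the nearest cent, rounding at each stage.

CFR: the seller pays costs through ocean freight to the destination port, but not insurance.
Already in the invoice (seller's account under CFR): freight — exclude.
CIF value = CFR price + insurance = 472131.91 + 44.12 = 472176.03
Import duty = 472176.03 × 8.8% = 41551.49
Buyer bears: insurance 44.12 + destination terminal 796.13 + brokerage 91.37 + delivery 1191.72 + duty 41551.49 = 43674.83
Landed cost = invoice 472131.91 + 43674.83 = 515806.74

Total landed cost: USD 515806.74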